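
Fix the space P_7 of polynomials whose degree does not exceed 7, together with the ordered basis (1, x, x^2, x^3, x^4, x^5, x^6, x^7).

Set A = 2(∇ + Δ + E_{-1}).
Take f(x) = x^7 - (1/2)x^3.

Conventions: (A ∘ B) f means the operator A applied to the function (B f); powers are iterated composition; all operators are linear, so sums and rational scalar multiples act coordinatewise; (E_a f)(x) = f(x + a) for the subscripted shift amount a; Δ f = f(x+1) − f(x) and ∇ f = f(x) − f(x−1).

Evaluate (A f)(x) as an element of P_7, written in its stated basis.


g(x) = 2x^7 + 14x^6 + 42x^5 + 70x^4 + 69x^3 + 39x^2 + 11x + 1

∇ f = 7x^6 - 21x^5 + 35x^4 - 35x^3 + (39/2)x^2 - (11/2)x + 1/2
Δ f = 7x^6 + 21x^5 + 35x^4 + 35x^3 + (39/2)x^2 + (11/2)x + 1/2
E_{-1} f = x^7 - 7x^6 + 21x^5 - 35x^4 + (69/2)x^3 - (39/2)x^2 + (11/2)x - 1/2
(∇ + Δ + E_{-1}) f = x^7 + 7x^6 + 21x^5 + 35x^4 + (69/2)x^3 + (39/2)x^2 + (11/2)x + 1/2
(2(∇ + Δ + E_{-1})) f = 2x^7 + 14x^6 + 42x^5 + 70x^4 + 69x^3 + 39x^2 + 11x + 1


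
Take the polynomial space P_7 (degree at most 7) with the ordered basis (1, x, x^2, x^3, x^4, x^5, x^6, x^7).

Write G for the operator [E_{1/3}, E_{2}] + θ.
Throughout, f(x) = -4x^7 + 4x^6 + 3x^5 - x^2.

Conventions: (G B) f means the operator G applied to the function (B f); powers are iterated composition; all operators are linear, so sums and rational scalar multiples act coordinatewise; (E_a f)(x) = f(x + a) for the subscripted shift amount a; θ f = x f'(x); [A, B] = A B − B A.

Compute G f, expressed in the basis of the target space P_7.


the result is g(x) = -28x^7 + 24x^6 + 15x^5 - 2x^2

E_{2} f = -4x^7 - 52x^6 - 285x^5 - 850x^4 - 1480x^3 - 1489x^2 - 788x - 164
E_{1/3} E_{2} f = -4x^7 - (184/3)x^6 - (1195/3)x^5 - (38255/27)x^4 - (240590/81)x^3 - (295747/81)x^2 - (1763335/729)x - 1440502/2187
E_{1/3} f = -4x^7 - (16/3)x^6 + (5/3)x^5 + (175/27)x^4 + (370/81)x^3 + (41/81)x^2 - (307/729)x - 208/2187
E_{2} E_{1/3} f = -4x^7 - (184/3)x^6 - (1195/3)x^5 - (38255/27)x^4 - (240590/81)x^3 - (295747/81)x^2 - (1763335/729)x - 1440502/2187
[E_{1/3}, E_{2}] f = 0
θ f = -28x^7 + 24x^6 + 15x^5 - 2x^2
([E_{1/3}, E_{2}] + θ) f = -28x^7 + 24x^6 + 15x^5 - 2x^2


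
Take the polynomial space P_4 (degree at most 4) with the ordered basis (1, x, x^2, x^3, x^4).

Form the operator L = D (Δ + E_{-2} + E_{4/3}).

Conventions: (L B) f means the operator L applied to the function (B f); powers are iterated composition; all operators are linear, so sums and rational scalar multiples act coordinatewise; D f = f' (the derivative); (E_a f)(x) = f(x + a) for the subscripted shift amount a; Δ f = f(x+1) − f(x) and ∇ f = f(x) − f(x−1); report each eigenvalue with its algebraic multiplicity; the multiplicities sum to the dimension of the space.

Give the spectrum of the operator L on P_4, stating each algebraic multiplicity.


image of 1: 0
image of x: 2
image of x^2: 4x + 2/3
image of x^3: 6x^2 + 2x + 61/3
image of x^4: 8x^3 + 4x^2 + (244/3)x - 500/27
the matrix is upper triangular; its diagonal is (0, 0, 0, 0, 0)
for a triangular matrix the eigenvalues are the diagonal entries, with algebraic multiplicity their repetition count

λ = 0 (multiplicity 5)


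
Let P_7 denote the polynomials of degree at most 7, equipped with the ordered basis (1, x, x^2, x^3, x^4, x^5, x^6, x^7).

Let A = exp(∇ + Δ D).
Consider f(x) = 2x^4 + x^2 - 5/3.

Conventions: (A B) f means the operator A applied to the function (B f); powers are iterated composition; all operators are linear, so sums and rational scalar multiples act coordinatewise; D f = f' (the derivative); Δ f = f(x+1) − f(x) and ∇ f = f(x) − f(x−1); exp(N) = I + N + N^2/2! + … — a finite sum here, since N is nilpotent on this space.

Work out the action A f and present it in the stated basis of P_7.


g(x) = 2x^4 + 8x^3 + 25x^2 + 66x + 175/3

order-1 term: 8x^3 + 12x^2 + 34x + 7
order-2 term: 12x^2 + 24x + 39
order-3 term: 8x + 12
order-4 term: 2
the series for exp(∇ + Δ D) f terminates at order 4
exp(∇ + Δ D) f = 2x^4 + 8x^3 + 25x^2 + 66x + 175/3


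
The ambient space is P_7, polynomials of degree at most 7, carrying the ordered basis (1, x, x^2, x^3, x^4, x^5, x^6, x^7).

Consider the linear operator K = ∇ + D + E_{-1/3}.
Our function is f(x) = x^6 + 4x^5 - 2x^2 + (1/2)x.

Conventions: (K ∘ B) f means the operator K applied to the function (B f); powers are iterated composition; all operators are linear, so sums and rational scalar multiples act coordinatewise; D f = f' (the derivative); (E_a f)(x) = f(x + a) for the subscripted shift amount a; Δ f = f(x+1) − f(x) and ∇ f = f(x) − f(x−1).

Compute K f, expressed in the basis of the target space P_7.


∇ f = 6x^5 + 5x^4 - 20x^3 + 25x^2 - 18x + 11/2
D f = 6x^5 + 20x^4 - 4x + 1/2
E_{-1/3} f = x^6 + 2x^5 - 5x^4 + (100/27)x^3 - (89/27)x^2 + (37/18)x - 589/1458
(∇ + D + E_{-1/3}) f = x^6 + 14x^5 + 20x^4 - (440/27)x^3 + (586/27)x^2 - (359/18)x + 8159/1458

the result is g(x) = x^6 + 14x^5 + 20x^4 - (440/27)x^3 + (586/27)x^2 - (359/18)x + 8159/1458


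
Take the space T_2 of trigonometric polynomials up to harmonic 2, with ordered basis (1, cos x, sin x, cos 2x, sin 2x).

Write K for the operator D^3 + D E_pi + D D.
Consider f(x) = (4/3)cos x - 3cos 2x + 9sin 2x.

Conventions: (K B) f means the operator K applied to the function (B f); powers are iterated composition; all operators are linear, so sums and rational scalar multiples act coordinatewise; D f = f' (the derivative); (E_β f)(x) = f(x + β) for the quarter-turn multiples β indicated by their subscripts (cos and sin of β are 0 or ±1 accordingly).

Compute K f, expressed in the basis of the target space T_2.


D f = -(4/3)sin x + 18cos 2x + 6sin 2x
D D f = -(4/3)cos x + 12cos 2x - 36sin 2x
D D D f = (4/3)sin x - 72cos 2x - 24sin 2x
E_pi f = -(4/3)cos x - 3cos 2x + 9sin 2x
D E_pi f = (4/3)sin x + 18cos 2x + 6sin 2x
D f = -(4/3)sin x + 18cos 2x + 6sin 2x
D D f = -(4/3)cos x + 12cos 2x - 36sin 2x
(D^3 + D E_pi + D D) f = -(4/3)cos x + (8/3)sin x - 42cos 2x - 54sin 2x

the result is g(x) = -(4/3)cos x + (8/3)sin x - 42cos 2x - 54sin 2x


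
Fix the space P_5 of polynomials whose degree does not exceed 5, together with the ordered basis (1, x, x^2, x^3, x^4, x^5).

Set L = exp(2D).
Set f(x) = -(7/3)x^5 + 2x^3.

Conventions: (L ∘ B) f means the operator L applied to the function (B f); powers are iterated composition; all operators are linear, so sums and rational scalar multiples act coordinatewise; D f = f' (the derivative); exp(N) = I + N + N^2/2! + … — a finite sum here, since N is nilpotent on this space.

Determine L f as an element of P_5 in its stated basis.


order-1 term: -(70/3)x^4 + 12x^2
order-2 term: -(280/3)x^3 + 24x
order-3 term: -(560/3)x^2 + 16
order-4 term: -(560/3)x
order-5 term: -224/3
the series for exp(2D) f terminates at order 5
exp(2D) f = -(7/3)x^5 - (70/3)x^4 - (274/3)x^3 - (524/3)x^2 - (488/3)x - 176/3

the result is g(x) = -(7/3)x^5 - (70/3)x^4 - (274/3)x^3 - (524/3)x^2 - (488/3)x - 176/3


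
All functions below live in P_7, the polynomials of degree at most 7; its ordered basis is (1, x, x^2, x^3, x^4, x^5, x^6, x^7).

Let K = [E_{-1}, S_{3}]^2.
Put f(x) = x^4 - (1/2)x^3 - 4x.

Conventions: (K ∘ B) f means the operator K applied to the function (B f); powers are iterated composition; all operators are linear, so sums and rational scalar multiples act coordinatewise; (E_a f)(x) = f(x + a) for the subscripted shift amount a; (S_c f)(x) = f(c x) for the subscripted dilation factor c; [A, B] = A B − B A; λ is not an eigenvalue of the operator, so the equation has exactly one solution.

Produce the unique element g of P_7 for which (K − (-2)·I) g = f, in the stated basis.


write g with unknown coordinates in the stated basis and equate coefficients in (K − (-2)·I) g = f
solving from the highest basis element down gives g = (1/2)x^4 - (1/4)x^3 - 2916x^2 + 5263x + 32496
check: K g = 5832x^2 - 10530x - 64992
so K g − (-2)·g = x^4 - (1/2)x^3 - 4x = f ✓

the image equals g(x) = (1/2)x^4 - (1/4)x^3 - 2916x^2 + 5263x + 32496


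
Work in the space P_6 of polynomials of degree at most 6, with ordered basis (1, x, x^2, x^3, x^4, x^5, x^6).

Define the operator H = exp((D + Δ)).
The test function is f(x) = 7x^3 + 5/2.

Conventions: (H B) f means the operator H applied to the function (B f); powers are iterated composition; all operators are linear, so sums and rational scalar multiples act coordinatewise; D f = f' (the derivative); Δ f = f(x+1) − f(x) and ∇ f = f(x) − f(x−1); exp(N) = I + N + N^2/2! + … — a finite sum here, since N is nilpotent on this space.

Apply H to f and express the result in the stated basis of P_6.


order-1 term: 42x^2 + 21x + 7
order-2 term: 84x + 42
order-3 term: 56
the series for exp((D + Δ)) f terminates at order 3
exp((D + Δ)) f = 7x^3 + 42x^2 + 105x + 215/2

the result is g(x) = 7x^3 + 42x^2 + 105x + 215/2


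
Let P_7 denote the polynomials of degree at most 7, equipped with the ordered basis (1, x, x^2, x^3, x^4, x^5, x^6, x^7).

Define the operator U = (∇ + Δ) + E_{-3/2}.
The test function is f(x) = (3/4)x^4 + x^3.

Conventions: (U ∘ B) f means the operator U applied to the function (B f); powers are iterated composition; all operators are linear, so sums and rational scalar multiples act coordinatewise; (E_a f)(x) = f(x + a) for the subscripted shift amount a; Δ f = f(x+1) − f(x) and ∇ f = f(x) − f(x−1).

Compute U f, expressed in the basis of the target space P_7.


∇ f = 3x^3 - (3/2)x^2 + 1/4
Δ f = 3x^3 + (15/2)x^2 + 6x + 7/4
(∇ + Δ) f = 6x^3 + 6x^2 + 6x + 2
E_{-3/2} f = (3/4)x^4 - (7/2)x^3 + (45/8)x^2 - (27/8)x + 27/64
((∇ + Δ) + E_{-3/2}) f = (3/4)x^4 + (5/2)x^3 + (93/8)x^2 + (21/8)x + 155/64

g(x) = (3/4)x^4 + (5/2)x^3 + (93/8)x^2 + (21/8)x + 155/64


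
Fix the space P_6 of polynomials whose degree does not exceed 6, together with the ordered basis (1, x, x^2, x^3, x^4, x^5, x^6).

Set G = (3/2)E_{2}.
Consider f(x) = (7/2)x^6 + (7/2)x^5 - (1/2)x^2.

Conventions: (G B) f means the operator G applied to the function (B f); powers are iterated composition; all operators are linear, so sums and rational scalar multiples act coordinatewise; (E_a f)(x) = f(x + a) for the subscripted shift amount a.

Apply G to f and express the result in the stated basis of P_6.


the image equals g(x) = (21/4)x^6 + (273/4)x^5 + (735/2)x^4 + 1050x^3 + (6717/4)x^2 + 1425x + 501

E_{2} f = (7/2)x^6 + (91/2)x^5 + 245x^4 + 700x^3 + (2239/2)x^2 + 950x + 334
((3/2)E_{2}) f = (21/4)x^6 + (273/4)x^5 + (735/2)x^4 + 1050x^3 + (6717/4)x^2 + 1425x + 501


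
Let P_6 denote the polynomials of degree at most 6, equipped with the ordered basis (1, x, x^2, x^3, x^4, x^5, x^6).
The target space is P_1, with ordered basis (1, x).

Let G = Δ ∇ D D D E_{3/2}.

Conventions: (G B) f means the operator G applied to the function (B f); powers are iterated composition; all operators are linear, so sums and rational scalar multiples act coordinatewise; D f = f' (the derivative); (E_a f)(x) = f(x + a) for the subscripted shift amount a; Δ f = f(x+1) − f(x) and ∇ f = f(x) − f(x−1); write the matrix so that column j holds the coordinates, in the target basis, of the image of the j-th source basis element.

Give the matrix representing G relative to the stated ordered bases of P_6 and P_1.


the matrix is [[0, 0, 0, 0, 0, 120, 1080]; [0, 0, 0, 0, 0, 0, 720]] (rows listed top to bottom)

image of 1: 0
image of x: 0
image of x^2: 0
image of x^3: 0
image of x^4: 0
image of x^5: 120
image of x^6: 720x + 1080
each image's coordinates form column j of the matrix


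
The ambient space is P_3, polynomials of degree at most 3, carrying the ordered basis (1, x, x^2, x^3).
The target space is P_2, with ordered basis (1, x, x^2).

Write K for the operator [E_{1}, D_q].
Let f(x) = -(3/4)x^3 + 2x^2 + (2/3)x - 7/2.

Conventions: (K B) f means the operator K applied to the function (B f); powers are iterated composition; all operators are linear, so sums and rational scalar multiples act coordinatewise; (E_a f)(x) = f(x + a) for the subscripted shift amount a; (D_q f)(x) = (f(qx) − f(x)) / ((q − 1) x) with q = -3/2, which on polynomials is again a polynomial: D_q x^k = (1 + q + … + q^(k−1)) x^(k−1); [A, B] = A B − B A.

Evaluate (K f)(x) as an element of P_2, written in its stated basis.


the image equals g(x) = -(15/4)x - 65/16

D_q f = -(21/16)x^2 - x + 2/3
E_{1} D_q f = -(21/16)x^2 - (29/8)x - 79/48
E_{1} f = -(3/4)x^3 - (1/4)x^2 + (29/12)x - 19/12
D_q E_{1} f = -(21/16)x^2 + (1/8)x + 29/12
[E_{1}, D_q] f = -(15/4)x - 65/16


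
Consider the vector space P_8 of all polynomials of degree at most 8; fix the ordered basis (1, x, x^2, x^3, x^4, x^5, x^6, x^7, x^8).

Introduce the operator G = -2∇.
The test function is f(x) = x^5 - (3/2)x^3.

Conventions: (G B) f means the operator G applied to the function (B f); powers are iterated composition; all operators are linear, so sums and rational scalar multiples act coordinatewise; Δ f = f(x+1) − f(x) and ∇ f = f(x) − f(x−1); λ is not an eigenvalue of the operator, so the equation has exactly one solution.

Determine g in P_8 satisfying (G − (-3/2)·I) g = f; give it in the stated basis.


write g with unknown coordinates in the stated basis and equate coefficients in (G − (-3/2)·I) g = f
solving from the highest basis element down gives g = (2/3)x^5 + (40/9)x^4 + (373/27)x^3 + (772/27)x^2 + (3260/81)x + 7028/243
check: G g = -(20/3)x^4 - (200/9)x^3 - (386/9)x^2 - (1630/27)x - 3514/81
so G g − (-3/2)·g = x^5 - (3/2)x^3 = f ✓

g(x) = (2/3)x^5 + (40/9)x^4 + (373/27)x^3 + (772/27)x^2 + (3260/81)x + 7028/243


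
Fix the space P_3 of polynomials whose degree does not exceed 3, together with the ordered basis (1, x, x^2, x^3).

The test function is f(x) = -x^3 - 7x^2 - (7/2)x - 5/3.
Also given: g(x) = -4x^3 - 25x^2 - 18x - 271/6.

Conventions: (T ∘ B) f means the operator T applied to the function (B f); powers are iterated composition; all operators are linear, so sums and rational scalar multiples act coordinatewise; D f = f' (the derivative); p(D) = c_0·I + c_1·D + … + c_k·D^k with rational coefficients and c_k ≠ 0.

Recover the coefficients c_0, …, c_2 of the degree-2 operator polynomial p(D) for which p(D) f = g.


p(D) = 4·I − D + 3·D^2, i.e. c_0 = 4, c_1 = -1, c_2 = 3

D^0 f = -x^3 - 7x^2 - (7/2)x - 5/3
D^1 f = -3x^2 - 14x - 7/2
D^2 f = -6x - 14
matching coefficients of g against c_0 f + c_1 Df + … from the top degree down determines the c_i
solution: c_0 = 4, c_1 = -1, c_2 = 3


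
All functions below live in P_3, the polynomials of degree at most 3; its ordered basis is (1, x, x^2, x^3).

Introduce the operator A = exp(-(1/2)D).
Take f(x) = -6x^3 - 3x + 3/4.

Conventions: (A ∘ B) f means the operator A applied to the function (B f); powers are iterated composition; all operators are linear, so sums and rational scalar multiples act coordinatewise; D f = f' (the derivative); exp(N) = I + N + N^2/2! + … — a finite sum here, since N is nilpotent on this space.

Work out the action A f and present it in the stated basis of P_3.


the image equals g(x) = -6x^3 + 9x^2 - (15/2)x + 3

order-1 term: 9x^2 + 3/2
order-2 term: -(9/2)x
order-3 term: 3/4
the series for exp(-(1/2)D) f terminates at order 3
exp(-(1/2)D) f = -6x^3 + 9x^2 - (15/2)x + 3


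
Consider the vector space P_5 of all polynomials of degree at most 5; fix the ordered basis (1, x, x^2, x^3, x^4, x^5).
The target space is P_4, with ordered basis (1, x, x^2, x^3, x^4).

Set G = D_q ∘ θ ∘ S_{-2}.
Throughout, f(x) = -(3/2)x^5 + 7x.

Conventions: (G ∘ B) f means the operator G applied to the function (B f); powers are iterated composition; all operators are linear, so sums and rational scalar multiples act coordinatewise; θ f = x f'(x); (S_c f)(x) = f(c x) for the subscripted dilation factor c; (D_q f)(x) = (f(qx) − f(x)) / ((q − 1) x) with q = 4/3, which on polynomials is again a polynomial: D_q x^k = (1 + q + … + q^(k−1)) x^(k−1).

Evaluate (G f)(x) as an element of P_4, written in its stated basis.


S_{-2} f = 48x^5 - 14x
θ S_{-2} f = 240x^5 - 14x
D_q θ S_{-2} f = (62480/27)x^4 - 14

the result is g(x) = (62480/27)x^4 - 14


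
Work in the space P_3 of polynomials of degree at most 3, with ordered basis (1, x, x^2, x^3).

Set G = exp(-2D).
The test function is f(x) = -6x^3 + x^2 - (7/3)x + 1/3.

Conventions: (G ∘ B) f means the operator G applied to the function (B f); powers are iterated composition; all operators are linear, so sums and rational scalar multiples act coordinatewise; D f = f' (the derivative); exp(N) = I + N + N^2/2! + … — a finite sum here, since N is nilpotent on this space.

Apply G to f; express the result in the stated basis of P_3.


the image equals g(x) = -6x^3 + 37x^2 - (235/3)x + 57

order-1 term: 36x^2 - 4x + 14/3
order-2 term: -72x + 4
order-3 term: 48
the series for exp(-2D) f terminates at order 3
exp(-2D) f = -6x^3 + 37x^2 - (235/3)x + 57


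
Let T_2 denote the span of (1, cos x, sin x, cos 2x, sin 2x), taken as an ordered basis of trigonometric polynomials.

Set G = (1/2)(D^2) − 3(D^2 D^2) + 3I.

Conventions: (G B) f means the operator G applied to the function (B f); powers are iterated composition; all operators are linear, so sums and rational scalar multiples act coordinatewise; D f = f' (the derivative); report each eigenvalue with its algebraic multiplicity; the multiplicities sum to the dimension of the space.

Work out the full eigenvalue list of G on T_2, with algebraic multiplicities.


image of 1: 3
image of cos x: -(1/2)cos x
image of sin x: -(1/2)sin x
image of cos 2x: -47cos 2x
image of sin 2x: -47sin 2x
the matrix is diagonal; its diagonal is (3, -1/2, -1/2, -47, -47)
for a triangular matrix the eigenvalues are the diagonal entries, with algebraic multiplicity their repetition count

λ = -47 (multiplicity 2), λ = -1/2 (multiplicity 2), λ = 3 (multiplicity 1)


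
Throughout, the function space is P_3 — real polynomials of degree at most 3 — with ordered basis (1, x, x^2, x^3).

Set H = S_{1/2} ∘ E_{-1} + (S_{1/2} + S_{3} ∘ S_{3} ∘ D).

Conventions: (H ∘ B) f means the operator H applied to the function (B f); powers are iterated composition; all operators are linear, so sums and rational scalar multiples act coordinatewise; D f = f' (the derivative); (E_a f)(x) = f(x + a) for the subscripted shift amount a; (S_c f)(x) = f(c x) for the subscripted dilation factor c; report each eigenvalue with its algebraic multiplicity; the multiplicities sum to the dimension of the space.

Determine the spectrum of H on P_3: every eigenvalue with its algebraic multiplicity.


λ = 1/4 (multiplicity 1), λ = 1/2 (multiplicity 1), λ = 1 (multiplicity 1), λ = 2 (multiplicity 1)

image of 1: 2
image of x: x
image of x^2: (1/2)x^2 + 17x + 1
image of x^3: (1/4)x^3 + (969/4)x^2 + (3/2)x - 1
the matrix is upper triangular; its diagonal is (2, 1, 1/2, 1/4)
for a triangular matrix the eigenvalues are the diagonal entries, with algebraic multiplicity their repetition count


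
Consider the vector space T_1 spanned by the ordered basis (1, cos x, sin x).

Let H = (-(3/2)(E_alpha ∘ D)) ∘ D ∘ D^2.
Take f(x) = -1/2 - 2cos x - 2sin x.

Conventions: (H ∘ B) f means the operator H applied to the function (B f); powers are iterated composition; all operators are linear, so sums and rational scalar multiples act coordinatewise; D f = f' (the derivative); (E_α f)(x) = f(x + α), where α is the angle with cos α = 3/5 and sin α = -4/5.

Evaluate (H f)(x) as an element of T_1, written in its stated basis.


g(x) = -(3/5)cos x + (21/5)sin x

D f = -2cos x + 2sin x
D D f = 2cos x + 2sin x
D D^2 f = 2cos x - 2sin x
D D D^2 f = -2cos x - 2sin x
E_alpha D D D^2 f = (2/5)cos x - (14/5)sin x
(-(3/2)(E_alpha ∘ D)) D D^2 f = -(3/5)cos x + (21/5)sin x


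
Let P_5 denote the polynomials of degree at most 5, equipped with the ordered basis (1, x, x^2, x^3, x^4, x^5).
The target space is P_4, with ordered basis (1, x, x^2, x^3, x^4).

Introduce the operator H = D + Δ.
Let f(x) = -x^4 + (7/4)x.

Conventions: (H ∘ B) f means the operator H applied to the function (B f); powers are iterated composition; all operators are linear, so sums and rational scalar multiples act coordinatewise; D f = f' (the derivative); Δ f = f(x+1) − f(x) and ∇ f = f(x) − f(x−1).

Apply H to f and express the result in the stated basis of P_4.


the image equals g(x) = -8x^3 - 6x^2 - 4x + 5/2

D f = -4x^3 + 7/4
Δ f = -4x^3 - 6x^2 - 4x + 3/4
(D + Δ) f = -8x^3 - 6x^2 - 4x + 5/2


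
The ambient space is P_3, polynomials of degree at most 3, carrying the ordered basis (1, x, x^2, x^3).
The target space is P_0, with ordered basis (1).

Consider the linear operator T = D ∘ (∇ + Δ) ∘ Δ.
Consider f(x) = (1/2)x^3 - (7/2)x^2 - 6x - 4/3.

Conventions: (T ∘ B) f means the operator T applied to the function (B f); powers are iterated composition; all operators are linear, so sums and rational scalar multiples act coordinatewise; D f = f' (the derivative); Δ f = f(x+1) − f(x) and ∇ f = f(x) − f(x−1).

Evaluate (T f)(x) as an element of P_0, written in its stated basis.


Δ f = (3/2)x^2 - (11/2)x - 9
∇ Δ f = 3x - 7
Δ Δ f = 3x - 4
(∇ + Δ) Δ f = 6x - 11
D (∇ + Δ) Δ f = 6

the result is g(x) = 6


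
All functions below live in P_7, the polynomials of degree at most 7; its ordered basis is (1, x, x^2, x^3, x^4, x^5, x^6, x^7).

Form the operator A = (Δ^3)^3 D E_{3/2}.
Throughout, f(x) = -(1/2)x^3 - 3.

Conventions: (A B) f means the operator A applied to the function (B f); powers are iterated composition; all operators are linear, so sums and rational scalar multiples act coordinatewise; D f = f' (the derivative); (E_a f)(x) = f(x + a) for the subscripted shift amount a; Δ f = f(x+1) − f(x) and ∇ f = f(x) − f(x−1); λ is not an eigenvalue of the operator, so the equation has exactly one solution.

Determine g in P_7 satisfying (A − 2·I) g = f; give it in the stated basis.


write g with unknown coordinates in the stated basis and equate coefficients in (A − 2·I) g = f
solving from the highest basis element down gives g = (1/4)x^3 + 3/2
check: A g = 0
so A g − 2·g = -(1/2)x^3 - 3 = f ✓

g(x) = (1/4)x^3 + 3/2


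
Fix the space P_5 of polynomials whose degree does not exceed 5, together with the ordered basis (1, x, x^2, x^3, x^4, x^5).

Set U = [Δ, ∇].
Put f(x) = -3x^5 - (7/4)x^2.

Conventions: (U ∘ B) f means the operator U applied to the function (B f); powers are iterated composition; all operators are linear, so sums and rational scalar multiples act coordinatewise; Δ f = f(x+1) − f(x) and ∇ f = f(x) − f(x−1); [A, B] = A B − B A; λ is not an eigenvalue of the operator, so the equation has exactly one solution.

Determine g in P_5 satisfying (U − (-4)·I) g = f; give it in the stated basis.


g(x) = -(3/4)x^5 - (7/16)x^2

write g with unknown coordinates in the stated basis and equate coefficients in (U − (-4)·I) g = f
solving from the highest basis element down gives g = -(3/4)x^5 - (7/16)x^2
check: U g = 0
so U g − (-4)·g = -3x^5 - (7/4)x^2 = f ✓


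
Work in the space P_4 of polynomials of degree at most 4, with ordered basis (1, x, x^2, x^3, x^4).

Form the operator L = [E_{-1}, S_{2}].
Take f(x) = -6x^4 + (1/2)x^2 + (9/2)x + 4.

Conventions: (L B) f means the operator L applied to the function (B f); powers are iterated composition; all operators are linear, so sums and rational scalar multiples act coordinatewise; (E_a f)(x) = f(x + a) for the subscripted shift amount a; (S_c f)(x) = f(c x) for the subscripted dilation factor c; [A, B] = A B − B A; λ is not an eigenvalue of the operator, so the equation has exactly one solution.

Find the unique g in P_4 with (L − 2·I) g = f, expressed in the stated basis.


write g with unknown coordinates in the stated basis and equate coefficients in (L − 2·I) g = f
solving from the highest basis element down gives g = 3x^4 - 48x^3 + (1583/4)x^2 - (5239/4)x + 1437
check: L g = -96x^3 + 792x^2 - 2615x + 2878
so L g − 2·g = -6x^4 + (1/2)x^2 + (9/2)x + 4 = f ✓

the result is g(x) = 3x^4 - 48x^3 + (1583/4)x^2 - (5239/4)x + 1437


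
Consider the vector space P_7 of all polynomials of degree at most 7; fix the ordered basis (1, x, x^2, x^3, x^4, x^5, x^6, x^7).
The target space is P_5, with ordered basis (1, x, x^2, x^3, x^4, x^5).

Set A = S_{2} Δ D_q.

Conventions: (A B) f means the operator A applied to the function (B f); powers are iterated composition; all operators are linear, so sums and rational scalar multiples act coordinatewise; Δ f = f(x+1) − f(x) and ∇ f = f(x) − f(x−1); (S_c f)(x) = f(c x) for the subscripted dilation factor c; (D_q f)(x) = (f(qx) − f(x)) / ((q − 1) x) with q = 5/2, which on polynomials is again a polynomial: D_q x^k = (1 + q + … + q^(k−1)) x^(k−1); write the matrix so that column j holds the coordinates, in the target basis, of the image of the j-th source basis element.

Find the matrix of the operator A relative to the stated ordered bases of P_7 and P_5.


image of 1: 0
image of x: 0
image of x^2: 7/2
image of x^3: 39x + 39/4
image of x^4: (609/2)x^2 + (609/4)x + 203/8
image of x^5: 2062x^3 + (3093/2)x^2 + (1031/2)x + 1031/16
image of x^6: (25935/2)x^4 + (25935/2)x^3 + (25935/4)x^2 + (25935/16)x + 5187/32
image of x^7: 77997x^5 + (389985/4)x^4 + (129995/2)x^3 + (389985/16)x^2 + (77997/16)x + 25999/64
each image's coordinates form column j of the matrix

the matrix is [[0, 0, 7/2, 39/4, 203/8, 1031/16, 5187/32, 25999/64]; [0, 0, 0, 39, 609/4, 1031/2, 25935/16, 77997/16]; [0, 0, 0, 0, 609/2, 3093/2, 25935/4, 389985/16]; [0, 0, 0, 0, 0, 2062, 25935/2, 129995/2]; [0, 0, 0, 0, 0, 0, 25935/2, 389985/4]; [0, 0, 0, 0, 0, 0, 0, 77997]] (rows listed top to bottom)


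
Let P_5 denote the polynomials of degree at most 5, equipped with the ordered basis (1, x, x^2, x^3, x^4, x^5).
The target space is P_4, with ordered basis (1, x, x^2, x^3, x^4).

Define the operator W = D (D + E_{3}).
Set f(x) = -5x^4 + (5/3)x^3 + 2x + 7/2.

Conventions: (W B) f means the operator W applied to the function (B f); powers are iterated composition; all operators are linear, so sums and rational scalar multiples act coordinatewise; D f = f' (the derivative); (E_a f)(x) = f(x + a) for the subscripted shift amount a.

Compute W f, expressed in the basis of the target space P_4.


D f = -20x^3 + 5x^2 + 2
E_{3} f = -5x^4 - (175/3)x^3 - 255x^2 - 493x - 701/2
(D + E_{3}) f = -5x^4 - (235/3)x^3 - 250x^2 - 493x - 697/2
D (D + E_{3}) f = -20x^3 - 235x^2 - 500x - 493

g(x) = -20x^3 - 235x^2 - 500x - 493


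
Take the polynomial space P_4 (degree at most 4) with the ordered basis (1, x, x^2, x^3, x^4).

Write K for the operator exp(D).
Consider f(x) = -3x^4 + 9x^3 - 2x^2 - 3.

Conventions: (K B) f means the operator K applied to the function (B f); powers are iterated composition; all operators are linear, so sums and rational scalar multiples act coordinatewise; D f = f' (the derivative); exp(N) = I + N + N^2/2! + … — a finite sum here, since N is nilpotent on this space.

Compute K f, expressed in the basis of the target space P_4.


order-1 term: -12x^3 + 27x^2 - 4x
order-2 term: -18x^2 + 27x - 2
order-3 term: -12x + 9
order-4 term: -3
the series for exp(D) f terminates at order 4
exp(D) f = -3x^4 - 3x^3 + 7x^2 + 11x + 1

the image equals g(x) = -3x^4 - 3x^3 + 7x^2 + 11x + 1


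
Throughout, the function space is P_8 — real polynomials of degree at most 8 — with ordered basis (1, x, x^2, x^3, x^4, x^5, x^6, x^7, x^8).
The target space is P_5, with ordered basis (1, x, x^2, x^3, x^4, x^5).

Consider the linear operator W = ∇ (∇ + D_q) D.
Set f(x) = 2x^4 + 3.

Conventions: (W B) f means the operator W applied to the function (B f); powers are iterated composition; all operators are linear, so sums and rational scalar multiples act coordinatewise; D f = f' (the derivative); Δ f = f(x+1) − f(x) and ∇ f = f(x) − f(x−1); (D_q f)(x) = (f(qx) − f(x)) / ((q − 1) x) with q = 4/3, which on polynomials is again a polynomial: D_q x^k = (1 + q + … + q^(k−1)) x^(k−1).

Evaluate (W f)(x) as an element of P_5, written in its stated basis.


D f = 8x^3
∇ D f = 24x^2 - 24x + 8
D_q D f = (296/9)x^2
(∇ + D_q) D f = (512/9)x^2 - 24x + 8
∇ (∇ + D_q) D f = (1024/9)x - 728/9

the image equals g(x) = (1024/9)x - 728/9


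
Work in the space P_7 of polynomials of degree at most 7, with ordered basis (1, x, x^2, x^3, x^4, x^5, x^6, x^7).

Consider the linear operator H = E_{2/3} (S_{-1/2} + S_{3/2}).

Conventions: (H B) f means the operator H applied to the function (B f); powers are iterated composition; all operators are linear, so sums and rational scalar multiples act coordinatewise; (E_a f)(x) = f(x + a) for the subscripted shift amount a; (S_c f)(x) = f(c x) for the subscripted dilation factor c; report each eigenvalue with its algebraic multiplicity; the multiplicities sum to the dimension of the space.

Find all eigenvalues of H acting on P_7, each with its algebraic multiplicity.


image of 1: 2
image of x: x + 2/3
image of x^2: (5/2)x^2 + (10/3)x + 10/9
image of x^3: (13/4)x^3 + (13/2)x^2 + (13/3)x + 26/27
image of x^4: (41/8)x^4 + (41/3)x^3 + (41/3)x^2 + (164/27)x + 82/81
image of x^5: (121/16)x^5 + (605/24)x^4 + (605/18)x^3 + (605/27)x^2 + (605/81)x + 242/243
image of x^6: (365/32)x^6 + (365/8)x^5 + (1825/24)x^4 + (1825/27)x^3 + (1825/54)x^2 + (730/81)x + 730/729
image of x^7: (1093/64)x^7 + (7651/96)x^6 + (7651/48)x^5 + (38255/216)x^4 + (38255/324)x^3 + (7651/162)x^2 + (7651/729)x + 2186/2187
the matrix is upper triangular; its diagonal is (2, 1, 5/2, 13/4, 41/8, 121/16, 365/32, 1093/64)
for a triangular matrix the eigenvalues are the diagonal entries, with algebraic multiplicity their repetition count

λ = 1 (multiplicity 1), λ = 2 (multiplicity 1), λ = 5/2 (multiplicity 1), λ = 13/4 (multiplicity 1), λ = 41/8 (multiplicity 1), λ = 121/16 (multiplicity 1), λ = 365/32 (multiplicity 1), λ = 1093/64 (multiplicity 1)


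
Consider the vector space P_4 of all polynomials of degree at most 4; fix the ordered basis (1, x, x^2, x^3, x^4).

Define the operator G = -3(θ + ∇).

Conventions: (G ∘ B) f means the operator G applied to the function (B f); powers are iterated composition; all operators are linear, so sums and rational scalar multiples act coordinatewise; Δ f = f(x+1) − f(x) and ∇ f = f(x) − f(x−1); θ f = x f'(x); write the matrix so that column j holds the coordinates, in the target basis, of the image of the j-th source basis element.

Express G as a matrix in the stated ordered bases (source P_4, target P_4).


image of 1: 0
image of x: -3x - 3
image of x^2: -6x^2 - 6x + 3
image of x^3: -9x^3 - 9x^2 + 9x - 3
image of x^4: -12x^4 - 12x^3 + 18x^2 - 12x + 3
each image's coordinates form column j of the matrix

the matrix is [[0, -3, 3, -3, 3]; [0, -3, -6, 9, -12]; [0, 0, -6, -9, 18]; [0, 0, 0, -9, -12]; [0, 0, 0, 0, -12]] (rows listed top to bottom)


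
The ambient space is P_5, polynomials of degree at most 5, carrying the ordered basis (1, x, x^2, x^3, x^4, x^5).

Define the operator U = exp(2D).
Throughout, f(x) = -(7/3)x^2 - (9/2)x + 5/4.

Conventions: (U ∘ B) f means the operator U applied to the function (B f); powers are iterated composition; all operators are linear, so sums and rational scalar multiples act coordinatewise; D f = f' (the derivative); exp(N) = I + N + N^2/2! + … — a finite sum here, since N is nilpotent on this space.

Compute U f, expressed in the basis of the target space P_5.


g(x) = -(7/3)x^2 - (83/6)x - 205/12

order-1 term: -(28/3)x - 9
order-2 term: -28/3
the series for exp(2D) f terminates at order 2
exp(2D) f = -(7/3)x^2 - (83/6)x - 205/12


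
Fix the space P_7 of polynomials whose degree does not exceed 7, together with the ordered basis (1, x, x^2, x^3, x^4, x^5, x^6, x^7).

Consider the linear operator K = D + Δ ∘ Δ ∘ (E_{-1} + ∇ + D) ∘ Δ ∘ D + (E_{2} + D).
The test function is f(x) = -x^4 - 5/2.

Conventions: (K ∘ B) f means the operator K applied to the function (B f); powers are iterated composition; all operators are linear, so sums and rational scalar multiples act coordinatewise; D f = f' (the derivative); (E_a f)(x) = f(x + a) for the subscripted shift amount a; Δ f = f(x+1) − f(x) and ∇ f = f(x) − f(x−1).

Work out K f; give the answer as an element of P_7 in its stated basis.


the image equals g(x) = -x^4 - 16x^3 - 24x^2 - 32x - 85/2

D f = -4x^3
D f = -4x^3
Δ D f = -12x^2 - 12x - 4
E_{-1} (Δ ∘ D) f = -12x^2 + 12x - 4
∇ (Δ ∘ D) f = -24x
D (Δ ∘ D) f = -24x - 12
(E_{-1} + ∇ + D) (Δ ∘ D) f = -12x^2 - 36x - 16
Δ (E_{-1} + ∇ + D) (Δ ∘ D) f = -24x - 48
Δ Δ (E_{-1} + ∇ + D) (Δ ∘ D) f = -24
E_{2} f = -x^4 - 8x^3 - 24x^2 - 32x - 37/2
D f = -4x^3
(E_{2} + D) f = -x^4 - 12x^3 - 24x^2 - 32x - 37/2
(D + Δ ∘ Δ ∘ (E_{-1} + ∇ + D) ∘ Δ ∘ D + (E_{2} + D)) f = -x^4 - 16x^3 - 24x^2 - 32x - 85/2


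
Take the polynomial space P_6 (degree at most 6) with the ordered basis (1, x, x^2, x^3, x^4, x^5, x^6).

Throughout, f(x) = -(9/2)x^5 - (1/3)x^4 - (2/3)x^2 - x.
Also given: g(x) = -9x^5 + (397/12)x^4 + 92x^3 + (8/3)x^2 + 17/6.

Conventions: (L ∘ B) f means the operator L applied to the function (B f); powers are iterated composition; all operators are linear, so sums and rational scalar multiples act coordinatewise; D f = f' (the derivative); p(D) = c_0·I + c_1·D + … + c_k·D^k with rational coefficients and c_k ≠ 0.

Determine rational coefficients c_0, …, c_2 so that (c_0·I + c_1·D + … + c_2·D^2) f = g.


D^0 f = -(9/2)x^5 - (1/3)x^4 - (2/3)x^2 - x
D^1 f = -(45/2)x^4 - (4/3)x^3 - (4/3)x - 1
D^2 f = -90x^3 - 4x^2 - 4/3
matching coefficients of g against c_0 f + c_1 Df + … from the top degree down determines the c_i
solution: c_0 = 2, c_1 = -3/2, c_2 = -1

c_0 = 2, c_1 = -3/2, c_2 = -1


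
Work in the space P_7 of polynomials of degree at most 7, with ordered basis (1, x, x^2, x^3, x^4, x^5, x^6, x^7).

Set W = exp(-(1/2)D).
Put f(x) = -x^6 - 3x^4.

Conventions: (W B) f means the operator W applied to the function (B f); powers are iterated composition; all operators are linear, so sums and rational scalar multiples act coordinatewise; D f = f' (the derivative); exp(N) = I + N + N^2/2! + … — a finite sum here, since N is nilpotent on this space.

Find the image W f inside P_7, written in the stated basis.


the image equals g(x) = -x^6 + 3x^5 - (27/4)x^4 + (17/2)x^3 - (87/16)x^2 + (27/16)x - 13/64

order-1 term: 3x^5 + 6x^3
order-2 term: -(15/4)x^4 - (9/2)x^2
order-3 term: (5/2)x^3 + (3/2)x
order-4 term: -(15/16)x^2 - 3/16
order-5 term: (3/16)x
order-6 term: -1/64
the series for exp(-(1/2)D) f terminates at order 6
exp(-(1/2)D) f = -x^6 + 3x^5 - (27/4)x^4 + (17/2)x^3 - (87/16)x^2 + (27/16)x - 13/64


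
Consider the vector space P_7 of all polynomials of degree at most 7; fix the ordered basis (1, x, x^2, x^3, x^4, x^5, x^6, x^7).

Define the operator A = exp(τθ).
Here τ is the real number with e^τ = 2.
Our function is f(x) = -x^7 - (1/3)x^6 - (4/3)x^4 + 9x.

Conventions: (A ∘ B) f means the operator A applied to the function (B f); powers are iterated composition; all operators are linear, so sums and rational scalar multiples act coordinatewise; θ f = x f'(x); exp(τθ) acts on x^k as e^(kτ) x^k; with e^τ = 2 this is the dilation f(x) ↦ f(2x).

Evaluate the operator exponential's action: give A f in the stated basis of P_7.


exp(τθ) x^k = e^(kτ) x^k; with e^τ = 2 this sends x^k to 2^k x^k
x ↦ 2 x
x^4 ↦ 16 x^4
x^6 ↦ 64 x^6
x^7 ↦ 128 x^7
applying this coordinatewise to f: exp(τθ) f = -128x^7 - (64/3)x^6 - (64/3)x^4 + 18x

the result is g(x) = -128x^7 - (64/3)x^6 - (64/3)x^4 + 18x


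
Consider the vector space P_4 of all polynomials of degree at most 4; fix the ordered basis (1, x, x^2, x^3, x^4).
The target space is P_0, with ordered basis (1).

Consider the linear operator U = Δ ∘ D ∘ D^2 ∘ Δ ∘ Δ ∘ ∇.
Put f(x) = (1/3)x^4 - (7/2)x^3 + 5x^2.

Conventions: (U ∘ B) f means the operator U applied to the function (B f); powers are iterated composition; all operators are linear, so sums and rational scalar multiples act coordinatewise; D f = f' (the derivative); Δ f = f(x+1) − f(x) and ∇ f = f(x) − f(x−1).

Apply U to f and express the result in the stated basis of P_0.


∇ f = (4/3)x^3 - (25/2)x^2 + (131/6)x - 53/6
Δ ∇ f = 4x^2 - 21x + 32/3
Δ Δ ∇ f = 8x - 17
D (Δ ∘ Δ ∘ ∇) f = 8
D D (Δ ∘ Δ ∘ ∇) f = 0
D D^2 (Δ ∘ Δ ∘ ∇) f = 0
Δ D D^2 (Δ ∘ Δ ∘ ∇) f = 0

g(x) = 0


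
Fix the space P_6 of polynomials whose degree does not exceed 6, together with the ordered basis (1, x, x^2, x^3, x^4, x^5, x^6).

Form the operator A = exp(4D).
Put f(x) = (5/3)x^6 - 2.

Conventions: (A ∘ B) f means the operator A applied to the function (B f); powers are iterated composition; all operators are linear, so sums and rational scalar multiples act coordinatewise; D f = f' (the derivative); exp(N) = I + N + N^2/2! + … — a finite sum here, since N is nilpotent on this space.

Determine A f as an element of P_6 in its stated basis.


the image equals g(x) = (5/3)x^6 + 40x^5 + 400x^4 + (6400/3)x^3 + 6400x^2 + 10240x + 20474/3

order-1 term: 40x^5
order-2 term: 400x^4
order-3 term: (6400/3)x^3
order-4 term: 6400x^2
order-5 term: 10240x
order-6 term: 20480/3
the series for exp(4D) f terminates at order 6
exp(4D) f = (5/3)x^6 + 40x^5 + 400x^4 + (6400/3)x^3 + 6400x^2 + 10240x + 20474/3


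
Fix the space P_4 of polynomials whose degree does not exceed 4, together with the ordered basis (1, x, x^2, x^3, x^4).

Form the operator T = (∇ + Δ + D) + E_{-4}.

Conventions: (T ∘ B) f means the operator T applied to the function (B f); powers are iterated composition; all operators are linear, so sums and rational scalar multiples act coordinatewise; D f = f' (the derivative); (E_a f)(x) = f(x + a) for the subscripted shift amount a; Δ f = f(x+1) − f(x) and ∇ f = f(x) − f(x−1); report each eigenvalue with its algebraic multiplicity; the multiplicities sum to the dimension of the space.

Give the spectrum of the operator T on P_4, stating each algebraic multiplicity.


image of 1: 1
image of x: x - 1
image of x^2: x^2 - 2x + 16
image of x^3: x^3 - 3x^2 + 48x - 62
image of x^4: x^4 - 4x^3 + 96x^2 - 248x + 256
the matrix is upper triangular; its diagonal is (1, 1, 1, 1, 1)
for a triangular matrix the eigenvalues are the diagonal entries, with algebraic multiplicity their repetition count

λ = 1 (multiplicity 5)


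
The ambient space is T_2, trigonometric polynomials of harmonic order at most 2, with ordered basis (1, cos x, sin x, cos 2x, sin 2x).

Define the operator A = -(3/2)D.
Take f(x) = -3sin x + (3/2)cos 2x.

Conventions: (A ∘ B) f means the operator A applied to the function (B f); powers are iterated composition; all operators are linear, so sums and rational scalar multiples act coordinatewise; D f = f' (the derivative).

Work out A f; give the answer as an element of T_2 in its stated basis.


D f = -3cos x - 3sin 2x
(-(3/2)D) f = (9/2)cos x + (9/2)sin 2x

g(x) = (9/2)cos x + (9/2)sin 2x


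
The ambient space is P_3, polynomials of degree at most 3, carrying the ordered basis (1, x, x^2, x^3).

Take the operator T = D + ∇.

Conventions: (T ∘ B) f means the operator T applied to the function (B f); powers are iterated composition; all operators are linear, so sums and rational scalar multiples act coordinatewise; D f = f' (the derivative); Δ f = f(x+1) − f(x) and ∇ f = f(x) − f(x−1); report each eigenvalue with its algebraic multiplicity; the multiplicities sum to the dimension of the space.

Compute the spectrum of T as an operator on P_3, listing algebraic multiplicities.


λ = 0 (multiplicity 4)

image of 1: 0
image of x: 2
image of x^2: 4x - 1
image of x^3: 6x^2 - 3x + 1
the matrix is upper triangular; its diagonal is (0, 0, 0, 0)
for a triangular matrix the eigenvalues are the diagonal entries, with algebraic multiplicity their repetition count


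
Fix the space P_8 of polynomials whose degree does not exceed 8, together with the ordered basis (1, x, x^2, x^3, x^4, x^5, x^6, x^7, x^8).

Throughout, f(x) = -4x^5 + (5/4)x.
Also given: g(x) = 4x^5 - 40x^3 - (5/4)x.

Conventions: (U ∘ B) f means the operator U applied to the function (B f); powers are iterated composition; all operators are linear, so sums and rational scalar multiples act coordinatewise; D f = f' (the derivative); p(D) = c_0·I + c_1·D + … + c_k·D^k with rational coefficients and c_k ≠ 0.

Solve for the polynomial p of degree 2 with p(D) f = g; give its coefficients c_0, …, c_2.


c_0 = -1, c_1 = 0, c_2 = 1/2

D^0 f = -4x^5 + (5/4)x
D^1 f = -20x^4 + 5/4
D^2 f = -80x^3
matching coefficients of g against c_0 f + c_1 Df + … from the top degree down determines the c_i
solution: c_0 = -1, c_1 = 0, c_2 = 1/2
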